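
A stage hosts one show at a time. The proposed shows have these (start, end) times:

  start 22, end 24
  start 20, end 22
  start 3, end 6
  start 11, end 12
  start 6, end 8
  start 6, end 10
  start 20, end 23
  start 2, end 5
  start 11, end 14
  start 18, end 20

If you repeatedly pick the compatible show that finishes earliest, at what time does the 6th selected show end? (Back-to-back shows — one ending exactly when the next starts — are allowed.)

By end time: (2,5), (3,6), (6,8), (6,10), (11,12), (11,14), (18,20), (20,22), (20,23), (22,24).
Pick (2,5); next start ≥ 5 → (6,8); next start ≥ 8 → (11,12); next start ≥ 12 → (18,20); next start ≥ 20 → (20,22); next start ≥ 22 → (22,24).
Selected: (2,5) (6,8) (11,12) (18,20) (20,22) (22,24)

24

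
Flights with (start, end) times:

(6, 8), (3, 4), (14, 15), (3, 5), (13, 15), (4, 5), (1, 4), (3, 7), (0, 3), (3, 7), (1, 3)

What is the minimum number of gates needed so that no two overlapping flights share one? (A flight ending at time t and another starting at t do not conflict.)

5

starts: [0, 1, 1, 3, 3, 3, 3, 4, 6, 13, 14]
ends:   [3, 3, 4, 4, 5, 5, 7, 7, 8, 15, 15]
s0→1 s1→2 s1→3 e3→2 e3→1 s3→2 s3→3 s3→4 s3→5  — peak 5.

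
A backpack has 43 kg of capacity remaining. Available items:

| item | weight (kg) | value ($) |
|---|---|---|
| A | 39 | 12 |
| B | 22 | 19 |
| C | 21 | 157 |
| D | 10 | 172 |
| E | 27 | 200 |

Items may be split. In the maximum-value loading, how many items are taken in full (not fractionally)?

Ratios (sorted): D 17.20, C 7.48, E 7.41, B 0.86, A 0.31
take D (10 @ 172); take C (21 @ 157); take 12/27 of E → 88.89. Capacity used 43/43.
2 item(s) taken whole; one partial (take 12/27 of E).

2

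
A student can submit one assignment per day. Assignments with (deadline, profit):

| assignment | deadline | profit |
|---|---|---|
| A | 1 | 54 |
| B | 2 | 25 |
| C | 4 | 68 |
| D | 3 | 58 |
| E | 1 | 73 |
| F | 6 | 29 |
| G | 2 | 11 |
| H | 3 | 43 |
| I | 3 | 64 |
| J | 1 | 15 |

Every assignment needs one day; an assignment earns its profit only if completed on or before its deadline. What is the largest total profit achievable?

292

Sort by profit descending; place each in the latest free slot ≤ its deadline.
By profit: E(d1,73), C(d4,68), I(d3,64), D(d3,58), A(d1,54), H(d3,43), F(d6,29), B(d2,25), J(d1,15), G(d2,11)
E→slot 1; C→slot 4; I→slot 3; D→slot 2; A skipped; H skipped; F→slot 6; B skipped; J skipped; G skipped.
Profit = 73 + 58 + 64 + 68 + 29 = 292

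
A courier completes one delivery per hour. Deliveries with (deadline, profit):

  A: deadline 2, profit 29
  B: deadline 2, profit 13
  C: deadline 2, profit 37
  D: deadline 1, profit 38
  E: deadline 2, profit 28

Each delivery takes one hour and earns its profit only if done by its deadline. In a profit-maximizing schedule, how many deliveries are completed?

Profit order: D=38 C=37 A=29 E=28 B=13
Assign: D→slot 1, C→slot 2, A skipped, E skipped, B skipped.
Slots: [1:D] [2:C]
2 of 5 scheduled.

2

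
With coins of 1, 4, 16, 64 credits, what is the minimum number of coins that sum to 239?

11

239 − 3×64→47 − 2×16→15 − 3×4→3 − 3×1→0
Total coins = 3 + 2 + 3 + 3 = 11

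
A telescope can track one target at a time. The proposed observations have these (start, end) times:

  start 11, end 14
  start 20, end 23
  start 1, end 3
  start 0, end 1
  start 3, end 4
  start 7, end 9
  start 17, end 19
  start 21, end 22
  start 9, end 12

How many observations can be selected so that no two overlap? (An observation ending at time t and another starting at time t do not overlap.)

7

By end time: (0,1), (1,3), (3,4), (7,9), (9,12), (11,14), (17,19), (21,22), (20,23).
Pick (0,1); next start ≥ 1 → (1,3); next start ≥ 3 → (3,4); next start ≥ 4 → (7,9); next start ≥ 9 → (9,12); next start ≥ 12 → (17,19); next start ≥ 19 → (21,22).
Selected 7 observations.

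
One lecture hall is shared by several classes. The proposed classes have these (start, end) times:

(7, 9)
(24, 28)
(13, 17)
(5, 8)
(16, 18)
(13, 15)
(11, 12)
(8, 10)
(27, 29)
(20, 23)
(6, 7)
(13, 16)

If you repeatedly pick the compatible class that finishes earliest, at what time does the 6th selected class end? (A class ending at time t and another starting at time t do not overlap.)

23

Sort by end time and greedily take each interval whose start is ≥ the last chosen end.
Sorted by end: (6,7)  (5,8)  (7,9)  (8,10)  (11,12)  (13,15)  (13,16)  (13,17)  (16,18)  (20,23)  (24,28)  (27,29)
take (6,7); take (7,9); take (11,12); take (13,15); skip (13,17); take (16,18); take (20,23); take (24,28); skip (27,29).
Selected: (6,7) (7,9) (11,12) (13,15) (16,18) (20,23) (24,28)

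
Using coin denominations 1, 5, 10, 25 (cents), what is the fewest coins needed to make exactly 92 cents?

92 − 3×25→17 − 1×10→7 − 1×5→2 − 2×1→0
Total coins = 3 + 1 + 1 + 2 = 7

7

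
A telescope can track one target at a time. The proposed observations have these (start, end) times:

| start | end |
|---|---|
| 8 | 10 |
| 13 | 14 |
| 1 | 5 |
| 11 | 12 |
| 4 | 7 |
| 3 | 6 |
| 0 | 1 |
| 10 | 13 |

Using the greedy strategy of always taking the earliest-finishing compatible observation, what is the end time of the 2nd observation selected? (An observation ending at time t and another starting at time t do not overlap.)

By end time: (0,1), (1,5), (3,6), (4,7), (8,10), (11,12), (10,13), (13,14).
Pick (0,1); next start ≥ 1 → (1,5); next start ≥ 5 → (8,10); next start ≥ 10 → (11,12); next start ≥ 12 → (13,14).
Selected: (0,1) (1,5) (8,10) (11,12) (13,14)

5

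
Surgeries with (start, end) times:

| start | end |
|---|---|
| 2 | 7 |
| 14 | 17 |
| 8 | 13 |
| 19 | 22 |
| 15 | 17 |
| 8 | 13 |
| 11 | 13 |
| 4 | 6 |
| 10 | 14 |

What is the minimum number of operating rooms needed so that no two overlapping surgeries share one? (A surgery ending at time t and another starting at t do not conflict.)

starts: [2, 4, 8, 8, 10, 11, 14, 15, 19]
ends:   [6, 7, 13, 13, 13, 14, 17, 17, 22]
s2→1 s4→2 e6→1 e7→0 s8→1 s8→2 s10→3 s11→4  — peak 4.

4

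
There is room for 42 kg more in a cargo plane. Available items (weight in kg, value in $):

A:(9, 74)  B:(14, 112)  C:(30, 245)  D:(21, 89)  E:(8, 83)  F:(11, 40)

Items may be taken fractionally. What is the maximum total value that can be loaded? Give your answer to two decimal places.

361.17

Greedy by value/weight ratio, highest first.
Order: E (83/8=10.38) > A (74/9=8.22) > C (245/30=8.17) > B (112/14=8.00) > D (89/21=4.24) > F (40/11=3.64)
Fill: take E (8 @ 83) → take A (9 @ 74) → take 25/30 of C → 204.17; 42/42 used.
Total value = 361.17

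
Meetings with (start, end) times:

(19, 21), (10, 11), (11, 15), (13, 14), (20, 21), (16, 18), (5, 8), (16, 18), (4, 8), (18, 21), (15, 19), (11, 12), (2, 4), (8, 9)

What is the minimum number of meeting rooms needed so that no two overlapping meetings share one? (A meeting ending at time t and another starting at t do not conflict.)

Count concurrent intervals with a sweep; the peak is the room count.
starts: [2, 4, 5, 8, 10, 11, 11, 13, 15, 16, 16, 18, 19, 20]
ends:   [4, 8, 8, 9, 11, 12, 14, 15, 18, 18, 19, 21, 21, 21]
s2→1 e4→0 s4→1 s5→2 e8→1 e8→0 s8→1 e9→0 s10→1 e11→0 s11→1 s11→2 e12→1 s13→2 e14→1 e15→0 s15→1 s16→2 s16→3  — peak 3.

3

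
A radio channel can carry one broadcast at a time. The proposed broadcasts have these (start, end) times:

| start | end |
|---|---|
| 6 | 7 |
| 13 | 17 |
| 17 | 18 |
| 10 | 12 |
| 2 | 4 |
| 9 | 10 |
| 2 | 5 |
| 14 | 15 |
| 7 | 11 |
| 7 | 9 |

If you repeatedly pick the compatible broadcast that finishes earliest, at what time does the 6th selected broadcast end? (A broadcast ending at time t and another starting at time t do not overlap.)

15

Greedy by earliest finish: after sorting by end time, pick each interval compatible with the last pick.
By end time: (2,4), (2,5), (6,7), (7,9), (9,10), (7,11), (10,12), (14,15), (13,17), (17,18).
Pick (2,4); next start ≥ 4 → (6,7); next start ≥ 7 → (7,9); next start ≥ 9 → (9,10); next start ≥ 10 → (10,12); next start ≥ 12 → (14,15); next start ≥ 15 → (17,18).
Selected: (2,4) (6,7) (7,9) (9,10) (10,12) (14,15) (17,18)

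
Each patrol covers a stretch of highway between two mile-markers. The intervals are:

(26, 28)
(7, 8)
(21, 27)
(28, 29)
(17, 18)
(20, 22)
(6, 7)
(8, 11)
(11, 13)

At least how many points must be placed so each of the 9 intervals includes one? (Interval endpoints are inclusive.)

5

Sorted: [6,7] [7,8] [8,11] [11,13] [17,18] [20,22] [21,27] [26,28] [28,29]
{[6,7],[7,8]} hit by 7; {[8,11],[11,13]} hit by 11; {[17,18]} hit by 18; {[20,22],[21,27]} hit by 22; {[26,28],[28,29]} hit by 28.
Points: 7, 11, 18, 22, 28 (5 total).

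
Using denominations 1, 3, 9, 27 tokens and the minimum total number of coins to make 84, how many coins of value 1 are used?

0

84 = 3×27 + 1×3
Count of 1: 0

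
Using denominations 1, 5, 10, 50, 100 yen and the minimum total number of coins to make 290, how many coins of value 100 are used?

2

Use the largest denomination that fits, subtract, and repeat.
290 − 2×100→90 − 1×50→40 − 4×10→0
Count of 100: 2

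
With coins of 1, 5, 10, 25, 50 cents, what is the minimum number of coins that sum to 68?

68 − 1×50→18 − 1×10→8 − 1×5→3 − 3×1→0
Total coins = 1 + 1 + 1 + 3 = 6

6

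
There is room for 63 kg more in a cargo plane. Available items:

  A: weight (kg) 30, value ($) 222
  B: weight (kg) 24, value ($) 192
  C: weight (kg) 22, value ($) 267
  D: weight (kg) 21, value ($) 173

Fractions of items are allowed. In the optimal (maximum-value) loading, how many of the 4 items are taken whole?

2

Order: C (267/22=12.14) > D (173/21=8.24) > B (192/24=8.00) > A (222/30=7.40)
Fill: take C (22 @ 267) → take D (21 @ 173) → take 20/24 of B → 160.00; 63/63 used.
2 item(s) taken whole; one partial (take 20/24 of B).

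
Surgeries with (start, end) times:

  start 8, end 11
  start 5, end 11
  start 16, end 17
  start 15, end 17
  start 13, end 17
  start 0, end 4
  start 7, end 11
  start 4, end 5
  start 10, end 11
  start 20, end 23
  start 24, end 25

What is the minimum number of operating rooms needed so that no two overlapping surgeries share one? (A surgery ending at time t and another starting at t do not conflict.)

4

The answer is the maximum number of intervals overlapping at any instant.
starts: [0, 4, 5, 7, 8, 10, 13, 15, 16, 20, 24]
ends:   [4, 5, 11, 11, 11, 11, 17, 17, 17, 23, 25]
s0→1 e4→0 s4→1 e5→0 s5→1 s7→2 s8→3 s10→4  — peak 4.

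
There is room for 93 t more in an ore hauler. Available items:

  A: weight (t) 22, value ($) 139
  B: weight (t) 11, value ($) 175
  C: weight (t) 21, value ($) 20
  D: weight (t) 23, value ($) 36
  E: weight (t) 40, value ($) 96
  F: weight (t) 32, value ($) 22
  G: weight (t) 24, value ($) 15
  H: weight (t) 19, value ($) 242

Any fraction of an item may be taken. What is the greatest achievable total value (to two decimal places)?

653.57

Greedy by value/weight ratio, highest first.
Ratios (sorted): B 15.91, H 12.74, A 6.32, E 2.40, D 1.57, C 0.95, F 0.69, G 0.62
take B (11 @ 175); take H (19 @ 242); take A (22 @ 139); take E (40 @ 96); take 1/23 of D → 1.57. Capacity used 93/93.
Total value = 653.57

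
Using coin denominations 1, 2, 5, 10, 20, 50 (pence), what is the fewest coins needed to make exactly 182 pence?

6

182 − 3×50→32 − 1×20→12 − 1×10→2 − 1×2→0
Total coins = 3 + 1 + 1 + 1 = 6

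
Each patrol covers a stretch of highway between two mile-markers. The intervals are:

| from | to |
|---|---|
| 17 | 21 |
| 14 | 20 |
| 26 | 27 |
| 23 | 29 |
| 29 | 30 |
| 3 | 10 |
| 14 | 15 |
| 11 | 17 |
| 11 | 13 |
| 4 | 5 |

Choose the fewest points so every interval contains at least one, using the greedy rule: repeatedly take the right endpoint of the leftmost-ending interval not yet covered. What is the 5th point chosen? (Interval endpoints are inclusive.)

27

By right end: [4,5]  [3,10]  [11,13]  [14,15]  [11,17]  [14,20]  [17,21]  [26,27]  [23,29]  [29,30]
[4,5] uncovered → point at 5; [11,13] uncovered → point at 13; [14,15] uncovered → point at 15; [17,21] uncovered → point at 21; [26,27] uncovered → point at 27; [29,30] uncovered → point at 30.
Points: 5, 13, 15, 21, 27, 30 (6 total).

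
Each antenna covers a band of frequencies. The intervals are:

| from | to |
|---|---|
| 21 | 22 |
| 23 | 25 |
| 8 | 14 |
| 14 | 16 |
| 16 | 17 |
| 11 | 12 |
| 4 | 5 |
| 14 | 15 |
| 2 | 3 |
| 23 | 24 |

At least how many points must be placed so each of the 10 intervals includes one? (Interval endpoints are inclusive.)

By right end: [2,3]  [4,5]  [11,12]  [8,14]  [14,15]  [14,16]  [16,17]  [21,22]  [23,24]  [23,25]
[2,3] uncovered → point at 3; [4,5] uncovered → point at 5; [11,12] uncovered → point at 12; [14,15] uncovered → point at 15; [16,17] uncovered → point at 17; [21,22] uncovered → point at 22; [23,24] uncovered → point at 24.
Points: 3, 5, 12, 15, 17, 22, 24 (7 total).

7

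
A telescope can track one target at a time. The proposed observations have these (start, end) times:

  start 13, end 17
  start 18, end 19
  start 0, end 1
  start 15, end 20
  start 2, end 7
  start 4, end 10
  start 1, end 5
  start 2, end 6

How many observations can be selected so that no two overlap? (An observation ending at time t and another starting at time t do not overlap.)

Sorted by end: (0,1)  (1,5)  (2,6)  (2,7)  (4,10)  (13,17)  (18,19)  (15,20)
take (0,1); take (1,5); skip (4,10); take (13,17); take (18,19).
Selected 4 observations.

4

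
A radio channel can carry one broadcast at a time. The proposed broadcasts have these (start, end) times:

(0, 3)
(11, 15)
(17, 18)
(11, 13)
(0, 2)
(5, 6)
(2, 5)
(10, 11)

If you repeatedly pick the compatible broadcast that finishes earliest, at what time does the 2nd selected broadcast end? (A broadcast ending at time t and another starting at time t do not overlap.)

5

Order by finish time; keep every interval that doesn't clash with the previous kept one.
Sorted by end: (0,2)  (0,3)  (2,5)  (5,6)  (10,11)  (11,13)  (11,15)  (17,18)
take (0,2); take (2,5); take (5,6); take (10,11); take (11,13); take (17,18).
Selected: (0,2) (2,5) (5,6) (10,11) (11,13) (17,18)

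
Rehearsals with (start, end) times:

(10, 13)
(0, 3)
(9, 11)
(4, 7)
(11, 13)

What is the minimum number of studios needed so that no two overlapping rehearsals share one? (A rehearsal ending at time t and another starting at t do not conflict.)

Count concurrent intervals with a sweep; the peak is the room count.
Events (time:±→running): 0:+→1 3:-→0 4:+→1 7:-→0 9:+→1 10:+→2 … peak 2.

2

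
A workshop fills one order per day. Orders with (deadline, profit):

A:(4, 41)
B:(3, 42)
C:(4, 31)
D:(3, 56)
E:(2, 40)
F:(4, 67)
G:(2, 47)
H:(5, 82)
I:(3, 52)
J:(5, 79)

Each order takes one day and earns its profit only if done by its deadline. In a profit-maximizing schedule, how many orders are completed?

Take jobs in profit order; each goes to the latest open slot no later than its deadline.
Profit order: H=82 J=79 F=67 D=56 I=52 G=47 B=42 A=41 E=40 C=31
Assign: H→slot 5, J→slot 4, F→slot 3, D→slot 2, I→slot 1, G skipped, B skipped, A skipped, E skipped, C skipped.
Slots: [1:I] [2:D] [3:F] [4:J] [5:H]
5 of 10 scheduled.

5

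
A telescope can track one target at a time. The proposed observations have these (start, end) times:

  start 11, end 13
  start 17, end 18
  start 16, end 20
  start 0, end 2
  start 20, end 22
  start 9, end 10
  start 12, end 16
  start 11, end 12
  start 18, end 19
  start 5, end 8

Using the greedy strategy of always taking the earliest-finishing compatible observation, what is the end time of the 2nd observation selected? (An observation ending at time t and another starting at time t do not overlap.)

Sort by end time and greedily take each interval whose start is ≥ the last chosen end.
Sorted by end: (0,2)  (5,8)  (9,10)  (11,12)  (11,13)  (12,16)  (17,18)  (18,19)  (16,20)  (20,22)
take (0,2); take (5,8); take (9,10); take (11,12); take (12,16); take (17,18); take (18,19); skip (16,20); take (20,22).
Selected: (0,2) (5,8) (9,10) (11,12) (12,16) (17,18) (18,19) (20,22)

8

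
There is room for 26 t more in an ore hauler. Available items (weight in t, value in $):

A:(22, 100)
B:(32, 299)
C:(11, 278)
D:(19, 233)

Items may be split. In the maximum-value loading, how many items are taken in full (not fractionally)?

1

Ratios (sorted): C 25.27, D 12.26, B 9.34, A 4.55
take C (11 @ 278); take 15/19 of D → 183.95. Capacity used 26/26.
1 item(s) taken whole; one partial (take 15/19 of D).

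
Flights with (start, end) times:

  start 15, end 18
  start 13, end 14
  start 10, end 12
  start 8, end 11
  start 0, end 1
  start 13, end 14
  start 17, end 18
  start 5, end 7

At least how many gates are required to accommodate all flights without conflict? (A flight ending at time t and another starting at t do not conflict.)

2

Count concurrent intervals with a sweep; the peak is the room count.
Events (time:±→running): 0:+→1 1:-→0 5:+→1 7:-→0 8:+→1 10:+→2 … peak 2.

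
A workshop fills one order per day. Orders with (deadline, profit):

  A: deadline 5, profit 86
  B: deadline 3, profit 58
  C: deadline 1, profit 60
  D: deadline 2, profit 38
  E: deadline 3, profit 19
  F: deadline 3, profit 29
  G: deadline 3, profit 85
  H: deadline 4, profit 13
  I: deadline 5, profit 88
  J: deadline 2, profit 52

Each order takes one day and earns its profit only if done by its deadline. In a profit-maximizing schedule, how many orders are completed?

5

Profit order: I=88 A=86 G=85 C=60 B=58 J=52 D=38 F=29 E=19 H=13
Assign: I→slot 5, A→slot 4, G→slot 3, C→slot 1, B→slot 2, J skipped, D skipped, F skipped, E skipped, H skipped.
Slots: [1:C] [2:B] [3:G] [4:A] [5:I]
5 of 10 scheduled.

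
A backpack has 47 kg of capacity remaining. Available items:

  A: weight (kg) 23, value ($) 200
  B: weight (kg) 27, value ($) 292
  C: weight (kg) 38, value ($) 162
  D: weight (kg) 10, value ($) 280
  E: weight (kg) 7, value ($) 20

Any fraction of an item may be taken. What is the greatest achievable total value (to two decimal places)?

658.96

Greedy by value/weight ratio, highest first.
Order: D (280/10=28.00) > B (292/27=10.81) > A (200/23=8.70) > C (162/38=4.26) > E (20/7=2.86)
Fill: take D (10 @ 280) → take B (27 @ 292) → take 10/23 of A → 86.96; 47/47 used.
Total value = 658.96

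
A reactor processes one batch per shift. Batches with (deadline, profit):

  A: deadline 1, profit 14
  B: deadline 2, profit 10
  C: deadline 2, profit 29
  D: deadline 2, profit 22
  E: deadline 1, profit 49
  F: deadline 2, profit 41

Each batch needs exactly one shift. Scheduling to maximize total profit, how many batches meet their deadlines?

2

Take jobs in profit order; each goes to the latest open slot no later than its deadline.
Profit order: E=49 F=41 C=29 D=22 A=14 B=10
Assign: E→slot 1, F→slot 2, C skipped, D skipped, A skipped, B skipped.
Slots: [1:E] [2:F]
2 of 6 scheduled.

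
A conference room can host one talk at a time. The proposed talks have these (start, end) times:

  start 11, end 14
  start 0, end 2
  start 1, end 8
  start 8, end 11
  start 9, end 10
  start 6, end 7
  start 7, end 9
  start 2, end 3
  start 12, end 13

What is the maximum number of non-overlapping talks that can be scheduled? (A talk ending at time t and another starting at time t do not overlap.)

Sort by end time and greedily take each interval whose start is ≥ the last chosen end.
By end time: (0,2), (2,3), (6,7), (1,8), (7,9), (9,10), (8,11), (12,13), (11,14).
Pick (0,2); next start ≥ 2 → (2,3); next start ≥ 3 → (6,7); next start ≥ 7 → (7,9); next start ≥ 9 → (9,10); next start ≥ 10 → (12,13).
Selected 6 talks.

6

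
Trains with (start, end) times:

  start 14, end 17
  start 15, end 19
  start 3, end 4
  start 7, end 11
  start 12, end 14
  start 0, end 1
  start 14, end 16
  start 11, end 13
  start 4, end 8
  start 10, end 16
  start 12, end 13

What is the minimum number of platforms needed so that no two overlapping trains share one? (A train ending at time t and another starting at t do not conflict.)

4

The answer is the maximum number of intervals overlapping at any instant.
starts: [0, 3, 4, 7, 10, 11, 12, 12, 14, 14, 15]
ends:   [1, 4, 8, 11, 13, 13, 14, 16, 16, 17, 19]
s0→1 e1→0 s3→1 e4→0 s4→1 s7→2 e8→1 s10→2 e11→1 s11→2 s12→3 s12→4  — peak 4.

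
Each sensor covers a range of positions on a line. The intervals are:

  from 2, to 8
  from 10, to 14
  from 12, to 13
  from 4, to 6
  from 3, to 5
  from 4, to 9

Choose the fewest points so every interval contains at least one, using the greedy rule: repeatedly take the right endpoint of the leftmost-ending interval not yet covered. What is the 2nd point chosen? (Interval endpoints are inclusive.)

13

Process intervals by earliest right end; each time one isn't hit yet, stab at its right endpoint.
By right end: [3,5]  [4,6]  [2,8]  [4,9]  [12,13]  [10,14]
[3,5] uncovered → point at 5; [12,13] uncovered → point at 13.
Points: 5, 13 (2 total).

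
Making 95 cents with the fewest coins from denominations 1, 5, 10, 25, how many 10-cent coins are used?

2

95 − 3×25→20 − 2×10→0
Count of 10: 2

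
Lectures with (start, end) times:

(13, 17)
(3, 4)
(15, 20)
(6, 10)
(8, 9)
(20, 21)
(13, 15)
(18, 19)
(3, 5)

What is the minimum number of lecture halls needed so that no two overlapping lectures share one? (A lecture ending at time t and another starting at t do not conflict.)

2

starts: [3, 3, 6, 8, 13, 13, 15, 18, 20]
ends:   [4, 5, 9, 10, 15, 17, 19, 20, 21]
s3→1 s3→2  — peak 2.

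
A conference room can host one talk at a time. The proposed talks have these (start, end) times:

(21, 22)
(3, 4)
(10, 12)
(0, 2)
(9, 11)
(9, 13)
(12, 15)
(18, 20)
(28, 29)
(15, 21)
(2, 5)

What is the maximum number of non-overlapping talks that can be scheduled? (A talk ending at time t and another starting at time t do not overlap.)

7

By end time: (0,2), (3,4), (2,5), (9,11), (10,12), (9,13), (12,15), (18,20), (15,21), (21,22), (28,29).
Pick (0,2); next start ≥ 2 → (3,4); next start ≥ 4 → (9,11); next start ≥ 11 → (12,15); next start ≥ 15 → (18,20); next start ≥ 20 → (21,22); next start ≥ 22 → (28,29).
Selected 7 talks.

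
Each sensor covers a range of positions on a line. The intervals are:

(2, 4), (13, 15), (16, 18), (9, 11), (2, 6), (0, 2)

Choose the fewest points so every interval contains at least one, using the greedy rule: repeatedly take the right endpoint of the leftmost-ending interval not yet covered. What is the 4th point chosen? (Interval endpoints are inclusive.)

Process intervals by earliest right end; each time one isn't hit yet, stab at its right endpoint.
By right end: [0,2]  [2,4]  [2,6]  [9,11]  [13,15]  [16,18]
[0,2] uncovered → point at 2; [9,11] uncovered → point at 11; [13,15] uncovered → point at 15; [16,18] uncovered → point at 18.
Points: 2, 11, 15, 18 (4 total).

18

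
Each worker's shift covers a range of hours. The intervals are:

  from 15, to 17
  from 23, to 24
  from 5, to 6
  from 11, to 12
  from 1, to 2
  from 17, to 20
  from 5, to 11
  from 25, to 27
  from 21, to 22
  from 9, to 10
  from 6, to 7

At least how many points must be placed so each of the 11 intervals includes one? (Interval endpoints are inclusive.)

8

Process intervals by earliest right end; each time one isn't hit yet, stab at its right endpoint.
Sorted: [1,2] [5,6] [6,7] [9,10] [5,11] [11,12] [15,17] [17,20] [21,22] [23,24] [25,27]
{[1,2]} hit by 2; {[5,6],[6,7]} hit by 6; {[9,10],[5,11]} hit by 10; {[11,12]} hit by 12; {[15,17],[17,20]} hit by 17; {[21,22]} hit by 22; {[23,24]} hit by 24; {[25,27]} hit by 27.
Points: 2, 6, 10, 12, 17, 22, 24, 27 (8 total).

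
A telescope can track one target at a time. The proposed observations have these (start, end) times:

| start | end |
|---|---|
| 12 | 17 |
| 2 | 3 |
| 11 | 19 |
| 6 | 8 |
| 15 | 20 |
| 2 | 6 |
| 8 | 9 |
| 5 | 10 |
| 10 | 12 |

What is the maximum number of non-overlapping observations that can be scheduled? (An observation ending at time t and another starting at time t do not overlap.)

Sort by end time and greedily take each interval whose start is ≥ the last chosen end.
By end time: (2,3), (2,6), (6,8), (8,9), (5,10), (10,12), (12,17), (11,19), (15,20).
Pick (2,3); next start ≥ 3 → (6,8); next start ≥ 8 → (8,9); next start ≥ 9 → (10,12); next start ≥ 12 → (12,17).
Selected 5 observations.

5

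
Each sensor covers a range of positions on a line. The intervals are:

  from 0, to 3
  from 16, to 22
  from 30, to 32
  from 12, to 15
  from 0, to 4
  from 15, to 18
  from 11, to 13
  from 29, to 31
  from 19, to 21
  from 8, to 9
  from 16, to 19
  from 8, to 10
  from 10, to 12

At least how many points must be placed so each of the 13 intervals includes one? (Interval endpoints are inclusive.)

Sort by right endpoint; whenever an interval is uncovered, place a point at its right end.
Sorted: [0,3] [0,4] [8,9] [8,10] [10,12] [11,13] [12,15] [15,18] [16,19] [19,21] [16,22] [29,31] [30,32]
{[0,3],[0,4]} hit by 3; {[8,9],[8,10]} hit by 9; {[10,12],[11,13],[12,15]} hit by 12; {[15,18],[16,19]} hit by 18; {[19,21],[16,22]} hit by 21; {[29,31],[30,32]} hit by 31.
Points: 3, 9, 12, 18, 21, 31 (6 total).

6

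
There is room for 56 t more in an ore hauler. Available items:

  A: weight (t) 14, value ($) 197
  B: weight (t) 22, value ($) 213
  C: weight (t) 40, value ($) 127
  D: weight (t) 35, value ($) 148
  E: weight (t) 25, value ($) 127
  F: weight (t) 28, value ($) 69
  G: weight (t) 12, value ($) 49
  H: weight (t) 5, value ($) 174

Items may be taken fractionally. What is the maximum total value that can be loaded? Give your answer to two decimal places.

660.20

Greedy by value/weight ratio, highest first.
Ratios (sorted): H 34.80, A 14.07, B 9.68, E 5.08, D 4.23, G 4.08, C 3.17, F 2.46
take H (5 @ 174); take A (14 @ 197); take B (22 @ 213); take 15/25 of E → 76.20. Capacity used 56/56.
Total value = 660.20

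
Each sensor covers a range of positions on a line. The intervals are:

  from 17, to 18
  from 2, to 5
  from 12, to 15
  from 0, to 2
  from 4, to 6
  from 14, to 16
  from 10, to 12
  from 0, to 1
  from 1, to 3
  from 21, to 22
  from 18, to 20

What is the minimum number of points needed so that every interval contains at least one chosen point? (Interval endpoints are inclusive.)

Process intervals by earliest right end; each time one isn't hit yet, stab at its right endpoint.
By right end: [0,1]  [0,2]  [1,3]  [2,5]  [4,6]  [10,12]  [12,15]  [14,16]  [17,18]  [18,20]  [21,22]
[0,1] uncovered → point at 1; [2,5] uncovered → point at 5; [10,12] uncovered → point at 12; [14,16] uncovered → point at 16; [17,18] uncovered → point at 18; [21,22] uncovered → point at 22.
Points: 1, 5, 12, 16, 18, 22 (6 total).

6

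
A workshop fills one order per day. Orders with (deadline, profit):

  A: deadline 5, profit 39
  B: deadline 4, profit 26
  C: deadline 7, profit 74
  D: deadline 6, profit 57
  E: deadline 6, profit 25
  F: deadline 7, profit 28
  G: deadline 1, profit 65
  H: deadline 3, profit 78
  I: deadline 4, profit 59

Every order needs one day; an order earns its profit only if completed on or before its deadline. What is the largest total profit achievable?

400

By profit: H(d3,78), C(d7,74), G(d1,65), I(d4,59), D(d6,57), A(d5,39), F(d7,28), B(d4,26), E(d6,25)
H→slot 3; C→slot 7; G→slot 1; I→slot 4; D→slot 6; A→slot 5; F→slot 2; B skipped; E skipped.
Profit = 65 + 28 + 78 + 59 + 39 + 57 + 74 = 400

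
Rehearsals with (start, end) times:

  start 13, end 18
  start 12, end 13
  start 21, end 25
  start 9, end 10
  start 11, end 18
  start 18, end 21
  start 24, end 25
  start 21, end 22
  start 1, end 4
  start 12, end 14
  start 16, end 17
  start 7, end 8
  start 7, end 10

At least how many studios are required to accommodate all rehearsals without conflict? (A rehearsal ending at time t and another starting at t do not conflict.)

3

Count concurrent intervals with a sweep; the peak is the room count.
starts: [1, 7, 7, 9, 11, 12, 12, 13, 16, 18, 21, 21, 24]
ends:   [4, 8, 10, 10, 13, 14, 17, 18, 18, 21, 22, 25, 25]
s1→1 e4→0 s7→1 s7→2 e8→1 s9→2 e10→1 e10→0 s11→1 s12→2 s12→3  — peak 3.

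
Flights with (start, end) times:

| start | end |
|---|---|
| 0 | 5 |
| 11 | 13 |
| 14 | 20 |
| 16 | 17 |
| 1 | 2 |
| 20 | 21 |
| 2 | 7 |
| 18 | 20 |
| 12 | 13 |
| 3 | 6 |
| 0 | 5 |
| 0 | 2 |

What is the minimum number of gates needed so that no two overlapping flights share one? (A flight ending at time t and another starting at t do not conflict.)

4

The answer is the maximum number of intervals overlapping at any instant.
starts: [0, 0, 0, 1, 2, 3, 11, 12, 14, 16, 18, 20]
ends:   [2, 2, 5, 5, 6, 7, 13, 13, 17, 20, 20, 21]
s0→1 s0→2 s0→3 s1→4  — peak 4.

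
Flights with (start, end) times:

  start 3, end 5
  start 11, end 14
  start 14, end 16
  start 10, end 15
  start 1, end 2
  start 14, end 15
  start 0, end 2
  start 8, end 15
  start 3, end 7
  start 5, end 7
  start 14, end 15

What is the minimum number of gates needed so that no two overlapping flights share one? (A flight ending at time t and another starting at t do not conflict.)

5

The answer is the maximum number of intervals overlapping at any instant.
starts: [0, 1, 3, 3, 5, 8, 10, 11, 14, 14, 14]
ends:   [2, 2, 5, 7, 7, 14, 15, 15, 15, 15, 16]
s0→1 s1→2 e2→1 e2→0 s3→1 s3→2 e5→1 s5→2 e7→1 e7→0 s8→1 s10→2 s11→3 e14→2 s14→3 s14→4 s14→5  — peak 5.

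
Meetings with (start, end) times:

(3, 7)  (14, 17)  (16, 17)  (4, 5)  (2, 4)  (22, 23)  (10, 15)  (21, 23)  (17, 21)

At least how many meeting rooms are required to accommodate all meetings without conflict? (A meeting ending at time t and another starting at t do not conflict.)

2

Events (time:±→running): 2:+→1 3:+→2 … peak 2.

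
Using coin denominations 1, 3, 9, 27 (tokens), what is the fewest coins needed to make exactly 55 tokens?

3

Use the largest denomination that fits, subtract, and repeat.
55 − 2×27→1 − 1×1→0
Total coins = 2 + 1 = 3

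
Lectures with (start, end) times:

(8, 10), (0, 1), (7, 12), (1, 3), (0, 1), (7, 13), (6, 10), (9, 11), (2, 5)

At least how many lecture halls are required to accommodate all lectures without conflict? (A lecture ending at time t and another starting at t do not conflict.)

Count concurrent intervals with a sweep; the peak is the room count.
starts: [0, 0, 1, 2, 6, 7, 7, 8, 9]
ends:   [1, 1, 3, 5, 10, 10, 11, 12, 13]
s0→1 s0→2 e1→1 e1→0 s1→1 s2→2 e3→1 e5→0 s6→1 s7→2 s7→3 s8→4 s9→5  — peak 5.

5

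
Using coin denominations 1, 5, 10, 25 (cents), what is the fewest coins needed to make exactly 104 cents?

8

Greedy: take as many of the largest coin as possible, then repeat with the remainder.
104 − 4×25→4 − 4×1→0
Total coins = 4 + 4 = 8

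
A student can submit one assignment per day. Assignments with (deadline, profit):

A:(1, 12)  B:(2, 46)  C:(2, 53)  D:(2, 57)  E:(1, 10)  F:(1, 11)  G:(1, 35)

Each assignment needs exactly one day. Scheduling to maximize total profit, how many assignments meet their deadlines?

2

Sort by profit descending; place each in the latest free slot ≤ its deadline.
By profit: D(d2,57), C(d2,53), B(d2,46), G(d1,35), A(d1,12), F(d1,11), E(d1,10)
D→slot 2; C→slot 1; B skipped; G skipped; A skipped; F skipped; E skipped.
2 of 7 scheduled.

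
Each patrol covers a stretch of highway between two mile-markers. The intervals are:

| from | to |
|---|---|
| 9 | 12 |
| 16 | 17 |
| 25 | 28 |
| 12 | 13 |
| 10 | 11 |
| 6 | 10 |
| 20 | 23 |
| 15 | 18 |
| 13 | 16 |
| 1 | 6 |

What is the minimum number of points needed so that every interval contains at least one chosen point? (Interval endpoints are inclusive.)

6

By right end: [1,6]  [6,10]  [10,11]  [9,12]  [12,13]  [13,16]  [16,17]  [15,18]  [20,23]  [25,28]
[1,6] uncovered → point at 6; [10,11] uncovered → point at 11; [12,13] uncovered → point at 13; [16,17] uncovered → point at 17; [20,23] uncovered → point at 23; [25,28] uncovered → point at 28.
Points: 6, 11, 13, 17, 23, 28 (6 total).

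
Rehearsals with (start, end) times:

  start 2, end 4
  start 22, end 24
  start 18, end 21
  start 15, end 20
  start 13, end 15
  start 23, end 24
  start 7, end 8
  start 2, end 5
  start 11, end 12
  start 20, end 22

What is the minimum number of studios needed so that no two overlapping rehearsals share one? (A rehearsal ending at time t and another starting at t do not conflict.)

2

Events (time:±→running): 2:+→1 2:+→2 … peak 2.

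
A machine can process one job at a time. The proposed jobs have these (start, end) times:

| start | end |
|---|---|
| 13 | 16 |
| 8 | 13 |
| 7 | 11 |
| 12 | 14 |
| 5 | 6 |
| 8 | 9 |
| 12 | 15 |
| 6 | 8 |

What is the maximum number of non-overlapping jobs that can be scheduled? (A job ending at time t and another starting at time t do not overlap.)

Order by finish time; keep every interval that doesn't clash with the previous kept one.
By end time: (5,6), (6,8), (8,9), (7,11), (8,13), (12,14), (12,15), (13,16).
Pick (5,6); next start ≥ 6 → (6,8); next start ≥ 8 → (8,9); next start ≥ 9 → (12,14).
Selected 4 jobs.

4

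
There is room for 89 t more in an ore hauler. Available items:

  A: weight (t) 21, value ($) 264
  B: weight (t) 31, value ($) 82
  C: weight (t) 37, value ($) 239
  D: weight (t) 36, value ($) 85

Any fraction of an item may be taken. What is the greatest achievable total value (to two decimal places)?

Order: A (264/21=12.57) > C (239/37=6.46) > B (82/31=2.65) > D (85/36=2.36)
Fill: take A (21 @ 264) → take C (37 @ 239) → take B (31 @ 82); 89/89 used.
Total value = 585.00

585.00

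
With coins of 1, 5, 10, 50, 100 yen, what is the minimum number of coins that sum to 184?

9

184 − 1×100→84 − 1×50→34 − 3×10→4 − 4×1→0
Total coins = 1 + 1 + 3 + 4 = 9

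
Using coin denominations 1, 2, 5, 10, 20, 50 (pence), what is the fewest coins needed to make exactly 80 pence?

80 − 1×50→30 − 1×20→10 − 1×10→0
Total coins = 1 + 1 + 1 = 3

3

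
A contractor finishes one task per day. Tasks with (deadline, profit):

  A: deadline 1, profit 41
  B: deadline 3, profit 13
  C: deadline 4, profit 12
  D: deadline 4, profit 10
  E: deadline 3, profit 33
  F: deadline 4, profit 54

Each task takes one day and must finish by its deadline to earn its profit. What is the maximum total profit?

141

By profit: F(d4,54), A(d1,41), E(d3,33), B(d3,13), C(d4,12), D(d4,10)
F→slot 4; A→slot 1; E→slot 3; B→slot 2; C skipped; D skipped.
Profit = 41 + 13 + 33 + 54 = 141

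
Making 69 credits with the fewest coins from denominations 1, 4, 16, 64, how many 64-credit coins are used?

Use the largest denomination that fits, subtract, and repeat.
69 = 1×64 + 1×4 + 1×1
Count of 64: 1

1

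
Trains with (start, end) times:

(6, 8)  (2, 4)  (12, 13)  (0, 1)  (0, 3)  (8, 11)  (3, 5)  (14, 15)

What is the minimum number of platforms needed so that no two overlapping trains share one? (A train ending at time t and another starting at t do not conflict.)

Count concurrent intervals with a sweep; the peak is the room count.
starts: [0, 0, 2, 3, 6, 8, 12, 14]
ends:   [1, 3, 4, 5, 8, 11, 13, 15]
s0→1 s0→2  — peak 2.

2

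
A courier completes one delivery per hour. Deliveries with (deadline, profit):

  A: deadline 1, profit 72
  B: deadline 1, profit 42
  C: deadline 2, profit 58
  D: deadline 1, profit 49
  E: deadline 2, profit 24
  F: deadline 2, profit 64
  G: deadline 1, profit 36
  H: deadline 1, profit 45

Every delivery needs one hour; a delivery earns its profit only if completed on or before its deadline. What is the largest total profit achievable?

By profit: A(d1,72), F(d2,64), C(d2,58), D(d1,49), H(d1,45), B(d1,42), G(d1,36), E(d2,24)
A→slot 1; F→slot 2; C skipped; D skipped; H skipped; B skipped; G skipped; E skipped.
Profit = 72 + 64 = 136

136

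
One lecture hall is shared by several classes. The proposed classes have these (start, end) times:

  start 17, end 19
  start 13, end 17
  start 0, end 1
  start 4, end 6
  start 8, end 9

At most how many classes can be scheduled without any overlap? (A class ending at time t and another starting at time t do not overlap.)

By end time: (0,1), (4,6), (8,9), (13,17), (17,19).
Pick (0,1); next start ≥ 1 → (4,6); next start ≥ 6 → (8,9); next start ≥ 9 → (13,17); next start ≥ 17 → (17,19).
Selected 5 classes.

5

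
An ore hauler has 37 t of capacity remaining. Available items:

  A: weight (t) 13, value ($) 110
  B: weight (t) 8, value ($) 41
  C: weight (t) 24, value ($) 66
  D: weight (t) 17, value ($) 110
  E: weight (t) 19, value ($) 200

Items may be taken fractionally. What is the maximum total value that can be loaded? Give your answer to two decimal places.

342.35

Order: E (200/19=10.53) > A (110/13=8.46) > D (110/17=6.47) > B (41/8=5.12) > C (66/24=2.75)
Fill: take E (19 @ 200) → take A (13 @ 110) → take 5/17 of D → 32.35; 37/37 used.
Total value = 342.35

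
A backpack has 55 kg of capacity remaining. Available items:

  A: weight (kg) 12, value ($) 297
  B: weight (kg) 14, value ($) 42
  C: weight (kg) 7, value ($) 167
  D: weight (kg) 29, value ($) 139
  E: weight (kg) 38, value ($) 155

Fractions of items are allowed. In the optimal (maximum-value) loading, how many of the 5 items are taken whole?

3

Ratios (sorted): A 24.75, C 23.86, D 4.79, E 4.08, B 3.00
take A (12 @ 297); take C (7 @ 167); take D (29 @ 139); take 7/38 of E → 28.55. Capacity used 55/55.
3 item(s) taken whole; one partial (take 7/38 of E).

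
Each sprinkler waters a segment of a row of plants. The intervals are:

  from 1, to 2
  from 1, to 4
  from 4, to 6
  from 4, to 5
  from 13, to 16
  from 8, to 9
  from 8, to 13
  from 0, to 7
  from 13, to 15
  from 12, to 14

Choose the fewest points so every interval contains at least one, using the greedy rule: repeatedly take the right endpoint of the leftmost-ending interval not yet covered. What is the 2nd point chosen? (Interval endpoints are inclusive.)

5

Sorted: [1,2] [1,4] [4,5] [4,6] [0,7] [8,9] [8,13] [12,14] [13,15] [13,16]
{[1,2],[1,4]} hit by 2; {[4,5],[4,6],[0,7]} hit by 5; {[8,9],[8,13]} hit by 9; {[12,14],[13,15],[13,16]} hit by 14.
Points: 2, 5, 9, 14 (4 total).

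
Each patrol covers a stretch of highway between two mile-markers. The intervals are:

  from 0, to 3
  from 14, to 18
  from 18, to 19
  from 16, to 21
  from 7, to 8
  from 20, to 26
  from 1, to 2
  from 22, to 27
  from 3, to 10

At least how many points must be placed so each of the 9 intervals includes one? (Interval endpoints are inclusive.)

By right end: [1,2]  [0,3]  [7,8]  [3,10]  [14,18]  [18,19]  [16,21]  [20,26]  [22,27]
[1,2] uncovered → point at 2; [7,8] uncovered → point at 8; [14,18] uncovered → point at 18; [20,26] uncovered → point at 26.
Points: 2, 8, 18, 26 (4 total).

4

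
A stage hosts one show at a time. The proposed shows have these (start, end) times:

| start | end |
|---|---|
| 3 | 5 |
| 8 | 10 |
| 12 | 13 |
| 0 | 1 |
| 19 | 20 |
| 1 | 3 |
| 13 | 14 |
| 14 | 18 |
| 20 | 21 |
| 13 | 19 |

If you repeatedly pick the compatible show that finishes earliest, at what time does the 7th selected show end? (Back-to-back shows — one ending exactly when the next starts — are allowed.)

18

Order by finish time; keep every interval that doesn't clash with the previous kept one.
Sorted by end: (0,1)  (1,3)  (3,5)  (8,10)  (12,13)  (13,14)  (14,18)  (13,19)  (19,20)  (20,21)
take (0,1); take (1,3); take (3,5); take (8,10); take (12,13); take (13,14); take (14,18); take (19,20); take (20,21).
Selected: (0,1) (1,3) (3,5) (8,10) (12,13) (13,14) (14,18) (19,20) (20,21)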